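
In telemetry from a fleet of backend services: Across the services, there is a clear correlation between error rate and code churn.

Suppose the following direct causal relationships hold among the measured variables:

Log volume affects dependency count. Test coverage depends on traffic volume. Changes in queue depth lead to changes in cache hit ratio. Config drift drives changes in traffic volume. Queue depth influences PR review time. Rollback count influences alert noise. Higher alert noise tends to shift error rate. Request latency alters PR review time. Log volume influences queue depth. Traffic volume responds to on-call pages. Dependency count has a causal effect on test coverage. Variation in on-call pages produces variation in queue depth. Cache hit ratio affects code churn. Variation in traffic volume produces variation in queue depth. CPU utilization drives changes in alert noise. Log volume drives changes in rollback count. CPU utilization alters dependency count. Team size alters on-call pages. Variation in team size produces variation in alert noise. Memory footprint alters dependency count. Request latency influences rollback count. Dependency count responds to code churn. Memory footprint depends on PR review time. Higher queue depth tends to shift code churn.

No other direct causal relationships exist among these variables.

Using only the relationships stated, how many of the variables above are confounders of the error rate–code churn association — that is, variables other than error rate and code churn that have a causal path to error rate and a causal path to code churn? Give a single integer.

2

The common causes are: log volume (to error rate via log volume → rollback count → alert noise → error rate; to code churn via log volume → queue depth → code churn); team size (to error rate via team size → alert noise → error rate; to code churn via team size → on-call pages → queue depth → code churn).
Every other variable lacks a causal path to at least one of error rate and code churn.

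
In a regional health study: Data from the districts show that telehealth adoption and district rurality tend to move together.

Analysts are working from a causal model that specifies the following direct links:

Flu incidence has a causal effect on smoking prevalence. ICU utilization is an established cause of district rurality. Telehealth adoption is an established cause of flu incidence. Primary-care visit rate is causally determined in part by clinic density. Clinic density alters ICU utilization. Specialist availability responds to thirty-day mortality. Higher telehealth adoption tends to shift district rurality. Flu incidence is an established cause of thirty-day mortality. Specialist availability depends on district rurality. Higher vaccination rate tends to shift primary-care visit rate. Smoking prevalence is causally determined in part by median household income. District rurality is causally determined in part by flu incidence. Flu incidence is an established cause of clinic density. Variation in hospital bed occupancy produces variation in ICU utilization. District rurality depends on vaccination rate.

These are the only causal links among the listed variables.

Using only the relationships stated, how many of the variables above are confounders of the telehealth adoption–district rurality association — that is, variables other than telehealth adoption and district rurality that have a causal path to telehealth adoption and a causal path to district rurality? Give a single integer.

0

No listed variable has a causal path to both telehealth adoption and district rurality, so there are no common causes.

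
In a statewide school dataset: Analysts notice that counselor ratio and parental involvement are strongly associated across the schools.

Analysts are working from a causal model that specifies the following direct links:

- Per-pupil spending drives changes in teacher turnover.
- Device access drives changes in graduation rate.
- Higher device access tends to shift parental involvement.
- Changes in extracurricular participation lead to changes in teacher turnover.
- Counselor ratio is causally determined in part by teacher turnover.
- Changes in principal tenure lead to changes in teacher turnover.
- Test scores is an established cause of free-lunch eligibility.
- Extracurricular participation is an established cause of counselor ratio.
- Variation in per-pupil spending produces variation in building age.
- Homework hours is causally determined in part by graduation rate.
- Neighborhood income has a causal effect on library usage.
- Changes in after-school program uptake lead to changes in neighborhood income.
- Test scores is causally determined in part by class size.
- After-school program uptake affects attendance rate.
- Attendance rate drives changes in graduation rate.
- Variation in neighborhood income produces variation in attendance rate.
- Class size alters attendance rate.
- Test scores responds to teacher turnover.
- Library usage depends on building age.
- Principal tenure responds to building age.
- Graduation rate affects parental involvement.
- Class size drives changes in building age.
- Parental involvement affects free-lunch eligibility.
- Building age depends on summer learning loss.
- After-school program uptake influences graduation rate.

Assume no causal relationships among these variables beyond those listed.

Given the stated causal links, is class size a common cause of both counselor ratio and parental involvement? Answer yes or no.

yes

Class size has a causal path to counselor ratio (class size → building age → principal tenure → teacher turnover → counselor ratio) and to parental involvement (class size → attendance rate → graduation rate → parental involvement), so it is a common cause of both — a confounder.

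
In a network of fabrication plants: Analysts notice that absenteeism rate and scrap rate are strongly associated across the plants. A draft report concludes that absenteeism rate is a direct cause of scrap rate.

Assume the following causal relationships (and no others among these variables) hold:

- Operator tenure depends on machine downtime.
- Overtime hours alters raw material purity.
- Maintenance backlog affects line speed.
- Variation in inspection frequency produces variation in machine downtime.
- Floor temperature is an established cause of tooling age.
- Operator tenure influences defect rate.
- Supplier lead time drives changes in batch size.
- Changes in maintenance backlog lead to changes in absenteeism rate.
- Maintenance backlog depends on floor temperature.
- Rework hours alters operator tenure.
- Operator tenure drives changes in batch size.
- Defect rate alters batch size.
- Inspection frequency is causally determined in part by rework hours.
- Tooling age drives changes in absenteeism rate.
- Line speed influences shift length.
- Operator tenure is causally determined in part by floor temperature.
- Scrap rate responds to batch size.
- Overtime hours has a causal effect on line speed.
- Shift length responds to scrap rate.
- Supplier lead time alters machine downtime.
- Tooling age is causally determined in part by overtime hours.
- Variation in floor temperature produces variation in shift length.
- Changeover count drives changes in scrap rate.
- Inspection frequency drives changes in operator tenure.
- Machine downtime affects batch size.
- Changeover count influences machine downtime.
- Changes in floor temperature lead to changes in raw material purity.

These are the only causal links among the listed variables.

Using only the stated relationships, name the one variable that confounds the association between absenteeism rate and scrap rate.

Floor temperature has a causal path to absenteeism rate (floor temperature → tooling age → absenteeism rate) and a separate causal path to scrap rate (floor temperature → operator tenure → batch size → scrap rate), so it is a common cause of both.
No stated relationship gives absenteeism rate a causal route to scrap rate, so the correlation is explained by the shared upstream cause rather than a direct effect.

floor temperature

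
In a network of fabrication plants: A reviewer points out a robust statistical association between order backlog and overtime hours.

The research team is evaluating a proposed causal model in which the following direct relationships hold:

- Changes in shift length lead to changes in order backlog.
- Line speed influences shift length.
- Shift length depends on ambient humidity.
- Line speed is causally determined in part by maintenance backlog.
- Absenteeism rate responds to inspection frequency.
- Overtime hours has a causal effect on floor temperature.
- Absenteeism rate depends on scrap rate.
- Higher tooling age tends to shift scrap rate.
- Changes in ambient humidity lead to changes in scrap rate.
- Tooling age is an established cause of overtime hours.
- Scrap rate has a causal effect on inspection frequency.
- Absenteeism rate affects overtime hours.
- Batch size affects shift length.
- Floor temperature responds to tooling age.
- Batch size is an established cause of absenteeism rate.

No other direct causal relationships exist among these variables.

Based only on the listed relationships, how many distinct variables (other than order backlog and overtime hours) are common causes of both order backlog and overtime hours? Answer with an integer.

The common causes are: ambient humidity (to order backlog via ambient humidity → shift length → order backlog; to overtime hours via ambient humidity → scrap rate → absenteeism rate → overtime hours); batch size (to order backlog via batch size → shift length → order backlog; to overtime hours via batch size → absenteeism rate → overtime hours).
Every other variable lacks a causal path to at least one of order backlog and overtime hours.

2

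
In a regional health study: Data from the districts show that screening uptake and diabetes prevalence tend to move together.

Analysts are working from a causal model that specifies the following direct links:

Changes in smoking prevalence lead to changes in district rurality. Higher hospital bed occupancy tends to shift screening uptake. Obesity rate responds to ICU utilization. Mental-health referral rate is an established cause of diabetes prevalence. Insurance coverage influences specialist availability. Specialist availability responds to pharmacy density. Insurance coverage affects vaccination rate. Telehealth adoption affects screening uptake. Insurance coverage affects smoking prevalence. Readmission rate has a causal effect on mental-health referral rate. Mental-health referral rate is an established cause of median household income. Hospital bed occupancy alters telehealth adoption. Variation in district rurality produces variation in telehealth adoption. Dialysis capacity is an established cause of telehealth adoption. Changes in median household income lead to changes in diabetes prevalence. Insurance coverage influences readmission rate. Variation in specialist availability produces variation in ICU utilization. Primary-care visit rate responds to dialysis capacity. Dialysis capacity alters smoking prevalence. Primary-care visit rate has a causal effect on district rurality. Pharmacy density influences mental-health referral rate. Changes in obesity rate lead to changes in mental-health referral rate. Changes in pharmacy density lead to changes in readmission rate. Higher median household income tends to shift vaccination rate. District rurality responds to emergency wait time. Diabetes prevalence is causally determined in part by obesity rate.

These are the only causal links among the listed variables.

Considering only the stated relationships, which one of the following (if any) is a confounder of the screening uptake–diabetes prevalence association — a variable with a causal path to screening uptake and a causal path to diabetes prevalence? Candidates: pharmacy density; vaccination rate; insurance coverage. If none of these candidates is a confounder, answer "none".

Insurance coverage causes screening uptake (insurance coverage → smoking prevalence → district rurality → telehealth adoption → screening uptake) and also causes diabetes prevalence (insurance coverage → readmission rate → mental-health referral rate → diabetes prevalence); it is a common cause of both.
Each of the other candidates lacks a causal path to at least one of screening uptake and diabetes prevalence, so they do not confound the relationship.

insurance coverage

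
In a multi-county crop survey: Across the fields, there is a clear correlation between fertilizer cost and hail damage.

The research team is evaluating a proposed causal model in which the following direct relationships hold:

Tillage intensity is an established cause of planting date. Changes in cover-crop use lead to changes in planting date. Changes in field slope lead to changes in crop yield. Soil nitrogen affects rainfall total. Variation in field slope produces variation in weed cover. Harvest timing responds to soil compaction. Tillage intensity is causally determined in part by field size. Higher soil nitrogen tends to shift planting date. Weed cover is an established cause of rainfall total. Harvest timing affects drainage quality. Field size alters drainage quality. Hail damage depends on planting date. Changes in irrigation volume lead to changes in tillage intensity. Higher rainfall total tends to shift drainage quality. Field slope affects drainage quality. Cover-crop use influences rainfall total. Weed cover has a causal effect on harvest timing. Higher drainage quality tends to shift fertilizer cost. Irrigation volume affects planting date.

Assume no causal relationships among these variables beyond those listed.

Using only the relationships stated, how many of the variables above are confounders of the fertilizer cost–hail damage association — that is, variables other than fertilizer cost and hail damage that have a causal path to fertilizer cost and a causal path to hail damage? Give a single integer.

The common causes are: cover-crop use (to fertilizer cost via cover-crop use → rainfall total → drainage quality → fertilizer cost; to hail damage via cover-crop use → planting date → hail damage); field size (to fertilizer cost via field size → drainage quality → fertilizer cost; to hail damage via field size → tillage intensity → planting date → hail damage); soil nitrogen (to fertilizer cost via soil nitrogen → rainfall total → drainage quality → fertilizer cost; to hail damage via soil nitrogen → planting date → hail damage).
Every other variable lacks a causal path to at least one of fertilizer cost and hail damage.

3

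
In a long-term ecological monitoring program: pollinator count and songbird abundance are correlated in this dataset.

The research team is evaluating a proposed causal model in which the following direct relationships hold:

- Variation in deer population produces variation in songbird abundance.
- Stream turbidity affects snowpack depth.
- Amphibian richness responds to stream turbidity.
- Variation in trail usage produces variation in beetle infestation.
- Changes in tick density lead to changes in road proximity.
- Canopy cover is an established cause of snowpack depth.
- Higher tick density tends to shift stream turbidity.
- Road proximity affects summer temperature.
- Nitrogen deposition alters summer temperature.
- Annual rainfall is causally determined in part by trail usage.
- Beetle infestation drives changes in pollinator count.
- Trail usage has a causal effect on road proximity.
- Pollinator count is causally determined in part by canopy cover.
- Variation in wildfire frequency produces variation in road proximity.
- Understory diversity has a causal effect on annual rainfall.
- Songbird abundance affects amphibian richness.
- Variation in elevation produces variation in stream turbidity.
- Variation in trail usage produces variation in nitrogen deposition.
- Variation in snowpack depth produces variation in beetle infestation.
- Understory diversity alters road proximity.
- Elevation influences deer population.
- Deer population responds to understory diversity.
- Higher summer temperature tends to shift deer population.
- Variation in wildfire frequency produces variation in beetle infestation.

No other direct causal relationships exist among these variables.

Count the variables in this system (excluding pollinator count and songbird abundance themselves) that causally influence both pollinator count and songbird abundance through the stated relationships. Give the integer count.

4

The common causes are: elevation (to pollinator count via elevation → stream turbidity → snowpack depth → beetle infestation → pollinator count; to songbird abundance via elevation → deer population → songbird abundance); tick density (to pollinator count via tick density → stream turbidity → snowpack depth → beetle infestation → pollinator count; to songbird abundance via tick density → road proximity → summer temperature → deer population → songbird abundance); trail usage (to pollinator count via trail usage → beetle infestation → pollinator count; to songbird abundance via trail usage → nitrogen deposition → summer temperature → deer population → songbird abundance); wildfire frequency (to pollinator count via wildfire frequency → beetle infestation → pollinator count; to songbird abundance via wildfire frequency → road proximity → summer temperature → deer population → songbird abundance).
Every other variable lacks a causal path to at least one of pollinator count and songbird abundance.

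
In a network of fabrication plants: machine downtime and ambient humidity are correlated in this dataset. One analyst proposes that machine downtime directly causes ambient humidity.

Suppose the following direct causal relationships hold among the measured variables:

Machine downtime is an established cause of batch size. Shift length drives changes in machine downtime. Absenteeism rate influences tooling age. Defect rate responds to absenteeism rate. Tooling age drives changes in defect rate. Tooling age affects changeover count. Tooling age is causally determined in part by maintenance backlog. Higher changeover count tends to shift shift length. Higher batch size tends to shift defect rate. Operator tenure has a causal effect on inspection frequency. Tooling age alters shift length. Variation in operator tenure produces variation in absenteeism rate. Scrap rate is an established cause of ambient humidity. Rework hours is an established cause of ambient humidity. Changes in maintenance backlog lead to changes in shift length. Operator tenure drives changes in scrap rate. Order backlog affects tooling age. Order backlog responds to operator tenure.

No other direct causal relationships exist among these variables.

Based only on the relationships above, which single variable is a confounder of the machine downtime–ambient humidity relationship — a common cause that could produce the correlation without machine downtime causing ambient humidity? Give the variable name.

Operator tenure has a causal path to machine downtime (operator tenure → order backlog → tooling age → shift length → machine downtime) and a separate causal path to ambient humidity (operator tenure → scrap rate → ambient humidity), so it is a common cause of both.
No stated relationship gives machine downtime a causal route to ambient humidity, so the correlation is explained by the shared upstream cause rather than a direct effect.

operator tenure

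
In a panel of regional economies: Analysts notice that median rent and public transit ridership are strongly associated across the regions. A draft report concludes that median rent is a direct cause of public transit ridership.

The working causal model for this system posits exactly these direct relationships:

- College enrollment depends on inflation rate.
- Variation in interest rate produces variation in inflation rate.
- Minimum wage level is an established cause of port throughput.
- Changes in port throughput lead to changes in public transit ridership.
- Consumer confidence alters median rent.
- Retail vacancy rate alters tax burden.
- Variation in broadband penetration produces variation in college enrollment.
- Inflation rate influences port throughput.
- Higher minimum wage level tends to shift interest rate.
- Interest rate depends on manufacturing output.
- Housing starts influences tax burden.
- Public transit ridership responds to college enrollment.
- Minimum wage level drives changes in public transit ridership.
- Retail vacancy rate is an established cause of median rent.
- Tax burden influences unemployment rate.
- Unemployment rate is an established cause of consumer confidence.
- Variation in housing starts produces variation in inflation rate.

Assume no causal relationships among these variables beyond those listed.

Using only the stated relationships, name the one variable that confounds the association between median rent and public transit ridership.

Housing starts has a causal path to median rent (housing starts → tax burden → unemployment rate → consumer confidence → median rent) and a separate causal path to public transit ridership (housing starts → inflation rate → port throughput → public transit ridership), so it is a common cause of both.
No stated relationship gives median rent a causal route to public transit ridership, so the correlation is explained by the shared upstream cause rather than a direct effect.

housing starts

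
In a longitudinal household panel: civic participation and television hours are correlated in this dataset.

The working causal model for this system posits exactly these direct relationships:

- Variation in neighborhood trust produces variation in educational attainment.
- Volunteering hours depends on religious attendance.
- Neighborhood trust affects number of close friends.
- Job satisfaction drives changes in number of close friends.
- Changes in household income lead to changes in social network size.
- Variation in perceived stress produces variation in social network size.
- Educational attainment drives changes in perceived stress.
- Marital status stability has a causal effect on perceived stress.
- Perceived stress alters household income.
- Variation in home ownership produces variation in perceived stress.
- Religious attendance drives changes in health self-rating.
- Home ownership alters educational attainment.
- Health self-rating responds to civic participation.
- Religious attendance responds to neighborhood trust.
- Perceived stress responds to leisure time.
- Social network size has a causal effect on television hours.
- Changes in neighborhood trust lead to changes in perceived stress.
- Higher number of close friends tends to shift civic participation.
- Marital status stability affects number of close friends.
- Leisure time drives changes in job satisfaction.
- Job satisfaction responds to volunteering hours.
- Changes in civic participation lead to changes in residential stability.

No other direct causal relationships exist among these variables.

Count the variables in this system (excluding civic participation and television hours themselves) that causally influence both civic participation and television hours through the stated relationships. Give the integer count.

3

The common causes are: leisure time (to civic participation via leisure time → job satisfaction → number of close friends → civic participation; to television hours via leisure time → perceived stress → social network size → television hours); marital status stability (to civic participation via marital status stability → number of close friends → civic participation; to television hours via marital status stability → perceived stress → social network size → television hours); neighborhood trust (to civic participation via neighborhood trust → number of close friends → civic participation; to television hours via neighborhood trust → perceived stress → social network size → television hours).
Every other variable lacks a causal path to at least one of civic participation and television hours.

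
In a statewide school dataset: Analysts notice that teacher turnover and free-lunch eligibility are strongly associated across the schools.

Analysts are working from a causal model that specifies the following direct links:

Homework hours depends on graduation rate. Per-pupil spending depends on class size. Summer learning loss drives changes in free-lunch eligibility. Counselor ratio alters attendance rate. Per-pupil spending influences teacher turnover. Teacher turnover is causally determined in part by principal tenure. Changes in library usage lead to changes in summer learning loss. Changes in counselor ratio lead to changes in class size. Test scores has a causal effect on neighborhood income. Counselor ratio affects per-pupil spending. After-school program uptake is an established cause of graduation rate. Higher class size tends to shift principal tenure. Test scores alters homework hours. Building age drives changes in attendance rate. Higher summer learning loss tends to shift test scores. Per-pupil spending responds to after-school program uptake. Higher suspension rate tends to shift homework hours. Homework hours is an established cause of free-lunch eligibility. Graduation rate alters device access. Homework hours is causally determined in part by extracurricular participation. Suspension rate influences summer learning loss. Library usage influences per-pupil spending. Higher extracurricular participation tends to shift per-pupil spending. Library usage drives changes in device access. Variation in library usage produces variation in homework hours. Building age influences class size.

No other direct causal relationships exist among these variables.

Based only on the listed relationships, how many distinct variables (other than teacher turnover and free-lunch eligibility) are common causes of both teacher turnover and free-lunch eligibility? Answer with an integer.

The common causes are: after-school program uptake (to teacher turnover via after-school program uptake → per-pupil spending → teacher turnover; to free-lunch eligibility via after-school program uptake → graduation rate → homework hours → free-lunch eligibility); extracurricular participation (to teacher turnover via extracurricular participation → per-pupil spending → teacher turnover; to free-lunch eligibility via extracurricular participation → homework hours → free-lunch eligibility); library usage (to teacher turnover via library usage → per-pupil spending → teacher turnover; to free-lunch eligibility via library usage → summer learning loss → free-lunch eligibility).
Every other variable lacks a causal path to at least one of teacher turnover and free-lunch eligibility.

3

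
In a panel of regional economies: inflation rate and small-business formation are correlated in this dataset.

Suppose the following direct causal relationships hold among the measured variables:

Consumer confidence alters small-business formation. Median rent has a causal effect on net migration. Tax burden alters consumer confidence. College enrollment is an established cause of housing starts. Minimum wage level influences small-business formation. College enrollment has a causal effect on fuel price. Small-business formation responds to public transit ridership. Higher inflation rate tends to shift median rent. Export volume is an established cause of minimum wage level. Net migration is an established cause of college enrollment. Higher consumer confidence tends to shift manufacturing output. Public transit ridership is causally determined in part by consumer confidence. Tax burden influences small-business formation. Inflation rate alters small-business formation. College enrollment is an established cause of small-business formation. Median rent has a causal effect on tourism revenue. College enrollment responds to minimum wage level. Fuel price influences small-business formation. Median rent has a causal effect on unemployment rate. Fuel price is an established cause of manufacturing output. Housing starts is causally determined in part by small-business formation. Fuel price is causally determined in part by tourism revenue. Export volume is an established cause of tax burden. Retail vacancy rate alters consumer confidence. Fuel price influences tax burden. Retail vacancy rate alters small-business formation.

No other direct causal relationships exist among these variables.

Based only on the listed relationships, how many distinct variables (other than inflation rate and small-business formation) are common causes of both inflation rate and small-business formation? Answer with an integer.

No listed variable has a causal path to both inflation rate and small-business formation, so there are no common causes.

0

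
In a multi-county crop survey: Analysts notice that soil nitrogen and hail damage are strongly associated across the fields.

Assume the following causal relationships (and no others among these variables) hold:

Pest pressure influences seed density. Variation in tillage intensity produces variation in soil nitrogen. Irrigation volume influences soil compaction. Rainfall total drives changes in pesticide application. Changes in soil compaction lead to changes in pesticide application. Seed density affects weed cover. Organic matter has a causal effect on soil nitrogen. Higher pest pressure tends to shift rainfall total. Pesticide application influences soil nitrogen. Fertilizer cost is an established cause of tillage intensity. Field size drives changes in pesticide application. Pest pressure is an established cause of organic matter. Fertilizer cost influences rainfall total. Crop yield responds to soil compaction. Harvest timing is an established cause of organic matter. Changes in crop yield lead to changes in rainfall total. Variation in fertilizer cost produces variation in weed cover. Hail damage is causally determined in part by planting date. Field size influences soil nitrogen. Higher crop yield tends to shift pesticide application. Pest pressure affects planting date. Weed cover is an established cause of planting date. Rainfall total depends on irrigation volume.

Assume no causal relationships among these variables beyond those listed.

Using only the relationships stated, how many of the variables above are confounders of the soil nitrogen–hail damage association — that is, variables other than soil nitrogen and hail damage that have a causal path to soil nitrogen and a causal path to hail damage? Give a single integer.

2

The common causes are: fertilizer cost (to soil nitrogen via fertilizer cost → tillage intensity → soil nitrogen; to hail damage via fertilizer cost → weed cover → planting date → hail damage); pest pressure (to soil nitrogen via pest pressure → organic matter → soil nitrogen; to hail damage via pest pressure → planting date → hail damage).
Every other variable lacks a causal path to at least one of soil nitrogen and hail damage.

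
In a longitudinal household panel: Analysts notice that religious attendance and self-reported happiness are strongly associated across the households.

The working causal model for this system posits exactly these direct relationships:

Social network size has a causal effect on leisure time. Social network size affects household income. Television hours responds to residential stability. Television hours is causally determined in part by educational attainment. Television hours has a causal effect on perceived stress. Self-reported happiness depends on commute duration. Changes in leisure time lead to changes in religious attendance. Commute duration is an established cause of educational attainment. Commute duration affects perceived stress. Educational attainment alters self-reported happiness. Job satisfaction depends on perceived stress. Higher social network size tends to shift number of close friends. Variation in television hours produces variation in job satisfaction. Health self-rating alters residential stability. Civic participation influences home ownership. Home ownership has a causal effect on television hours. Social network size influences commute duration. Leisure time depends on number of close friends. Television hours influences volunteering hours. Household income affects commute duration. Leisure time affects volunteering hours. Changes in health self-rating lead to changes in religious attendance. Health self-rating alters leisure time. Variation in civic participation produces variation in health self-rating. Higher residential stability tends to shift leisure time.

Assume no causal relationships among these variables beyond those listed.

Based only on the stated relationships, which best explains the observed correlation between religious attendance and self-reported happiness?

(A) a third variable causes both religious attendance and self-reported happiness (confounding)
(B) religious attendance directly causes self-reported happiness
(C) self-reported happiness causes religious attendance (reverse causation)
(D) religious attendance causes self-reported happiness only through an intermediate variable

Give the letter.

Social network size causes religious attendance (social network size → leisure time → religious attendance) and self-reported happiness (social network size → commute duration → self-reported happiness) — a common cause creating the correlation.
There is no stated path from religious attendance to self-reported happiness or from self-reported happiness to religious attendance, so neither direct nor reverse causation applies.

A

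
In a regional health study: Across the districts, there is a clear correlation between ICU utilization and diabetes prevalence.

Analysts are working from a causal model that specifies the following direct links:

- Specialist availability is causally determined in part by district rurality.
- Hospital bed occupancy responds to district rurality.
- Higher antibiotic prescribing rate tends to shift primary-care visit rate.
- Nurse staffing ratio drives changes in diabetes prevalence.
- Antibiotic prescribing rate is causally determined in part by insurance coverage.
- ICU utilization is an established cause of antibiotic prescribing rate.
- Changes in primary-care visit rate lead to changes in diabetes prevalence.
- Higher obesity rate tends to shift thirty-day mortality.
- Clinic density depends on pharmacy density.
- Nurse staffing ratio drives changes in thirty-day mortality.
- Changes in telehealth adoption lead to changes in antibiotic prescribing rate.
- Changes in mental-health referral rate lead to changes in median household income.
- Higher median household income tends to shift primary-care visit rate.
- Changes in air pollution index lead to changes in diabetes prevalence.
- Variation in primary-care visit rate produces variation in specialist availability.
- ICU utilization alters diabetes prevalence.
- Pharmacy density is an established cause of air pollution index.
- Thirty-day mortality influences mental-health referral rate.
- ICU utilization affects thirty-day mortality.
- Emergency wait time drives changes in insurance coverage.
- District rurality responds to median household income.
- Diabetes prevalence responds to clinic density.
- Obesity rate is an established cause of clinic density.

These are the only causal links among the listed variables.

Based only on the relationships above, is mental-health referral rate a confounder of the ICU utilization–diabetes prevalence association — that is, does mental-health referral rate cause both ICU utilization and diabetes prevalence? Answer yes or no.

Mental-health referral rate has no stated causal path to ICU utilization. A confounder must cause both variables, so mental-health referral rate does not qualify.

no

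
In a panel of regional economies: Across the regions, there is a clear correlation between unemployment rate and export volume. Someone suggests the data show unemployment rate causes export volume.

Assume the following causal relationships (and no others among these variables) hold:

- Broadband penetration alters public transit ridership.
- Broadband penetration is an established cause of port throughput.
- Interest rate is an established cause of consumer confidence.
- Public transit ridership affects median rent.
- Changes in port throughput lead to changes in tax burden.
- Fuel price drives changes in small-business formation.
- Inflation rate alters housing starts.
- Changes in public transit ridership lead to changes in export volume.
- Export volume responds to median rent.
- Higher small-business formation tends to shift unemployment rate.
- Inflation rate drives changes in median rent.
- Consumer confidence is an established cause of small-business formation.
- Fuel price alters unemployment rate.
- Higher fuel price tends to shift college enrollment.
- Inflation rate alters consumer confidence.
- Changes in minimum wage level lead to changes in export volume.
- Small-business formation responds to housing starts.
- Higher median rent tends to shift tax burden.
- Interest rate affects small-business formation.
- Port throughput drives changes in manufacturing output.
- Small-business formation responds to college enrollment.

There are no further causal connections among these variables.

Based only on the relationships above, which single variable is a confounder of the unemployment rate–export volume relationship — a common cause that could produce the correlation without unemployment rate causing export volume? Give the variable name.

inflation rate

Inflation rate has a causal path to unemployment rate (inflation rate → consumer confidence → small-business formation → unemployment rate) and a separate causal path to export volume (inflation rate → median rent → export volume), so it is a common cause of both.
No stated relationship gives unemployment rate a causal route to export volume, so the correlation is explained by the shared upstream cause rather than a direct effect.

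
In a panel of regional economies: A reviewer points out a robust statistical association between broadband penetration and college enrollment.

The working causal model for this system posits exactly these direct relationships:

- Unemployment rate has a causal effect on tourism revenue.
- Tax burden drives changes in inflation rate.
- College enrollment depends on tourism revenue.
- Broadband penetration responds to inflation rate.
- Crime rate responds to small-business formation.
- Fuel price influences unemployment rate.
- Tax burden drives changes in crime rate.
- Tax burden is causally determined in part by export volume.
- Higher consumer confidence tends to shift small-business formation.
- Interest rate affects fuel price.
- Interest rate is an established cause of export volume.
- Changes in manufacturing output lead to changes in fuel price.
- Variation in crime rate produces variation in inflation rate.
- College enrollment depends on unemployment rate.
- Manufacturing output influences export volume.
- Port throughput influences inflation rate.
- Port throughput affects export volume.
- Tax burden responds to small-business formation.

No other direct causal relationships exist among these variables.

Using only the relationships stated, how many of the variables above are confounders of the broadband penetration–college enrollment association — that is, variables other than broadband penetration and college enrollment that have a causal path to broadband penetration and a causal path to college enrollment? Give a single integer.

The common causes are: interest rate (to broadband penetration via interest rate → export volume → tax burden → inflation rate → broadband penetration; to college enrollment via interest rate → fuel price → unemployment rate → college enrollment); manufacturing output (to broadband penetration via manufacturing output → export volume → tax burden → inflation rate → broadband penetration; to college enrollment via manufacturing output → fuel price → unemployment rate → college enrollment).
Every other variable lacks a causal path to at least one of broadband penetration and college enrollment.

2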